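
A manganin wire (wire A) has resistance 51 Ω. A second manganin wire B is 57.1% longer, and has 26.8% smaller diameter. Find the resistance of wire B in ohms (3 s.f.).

R ∝ L/d², so R_B/R_A = (1 + 57.1/100) × (1 − 26.8/100)⁻²
= 1.571 × 1.866 = 2.932
R_B = 2.932 × 51 = 150 Ω

150 Ω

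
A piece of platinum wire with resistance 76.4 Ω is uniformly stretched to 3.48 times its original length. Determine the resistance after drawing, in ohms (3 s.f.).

Volume constant ⇒ A' = A/k with k = 3.48. R' = ρ(kL)/(A/k) = k²R.
R' = 12.11 × 76.4 = 925 Ω

925 Ω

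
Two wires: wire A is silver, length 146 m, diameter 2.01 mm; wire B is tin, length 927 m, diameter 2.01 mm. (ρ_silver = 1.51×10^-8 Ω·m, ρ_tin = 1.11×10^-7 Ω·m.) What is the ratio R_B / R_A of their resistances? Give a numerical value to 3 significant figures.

46.7

R ∝ ρL/d², so R_B/R_A = (ρ_B/ρ_A) × (L_B/L_A)
= (1.11×10^-7/1.51×10^-8) × (927/146) = 46.7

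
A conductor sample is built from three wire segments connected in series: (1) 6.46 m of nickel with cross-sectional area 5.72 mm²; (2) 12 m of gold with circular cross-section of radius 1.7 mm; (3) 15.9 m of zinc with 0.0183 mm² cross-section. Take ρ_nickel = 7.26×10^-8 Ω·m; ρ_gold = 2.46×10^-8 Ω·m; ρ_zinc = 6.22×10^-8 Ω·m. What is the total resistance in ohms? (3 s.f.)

Seg 1: A = 5.72 mm² = 5.720e-06 m²
R_1 = (7.26×10^-8)(6.46)/(5.720e-06) = 0.08199 Ω
Seg 2: A = πr² = π(1.7000e-03 m)² = 9.079e-06 m²
R_2 = (2.46×10^-8)(12)/(9.079e-06) = 0.03251 Ω
Seg 3: A = 0.0183 mm² = 1.830e-08 m²
R_3 = (6.22×10^-8)(15.9)/(1.830e-08) = 54.04 Ω
R_total = R_1 + R_2 + R_3 = 54.2 Ω

54.2 Ω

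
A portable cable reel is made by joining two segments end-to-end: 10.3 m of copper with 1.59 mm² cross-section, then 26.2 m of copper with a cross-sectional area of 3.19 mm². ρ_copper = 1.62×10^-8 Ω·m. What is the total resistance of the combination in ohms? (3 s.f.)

Segment 1: A = 1.59 mm² = 1.590e-06 m²
R₁ = ρL/A = (1.62×10^-8)(10.3)/(1.590e-06) = 0.1049 Ω
Segment 2: A = 3.19 mm² = 3.190e-06 m²
R₂ = (1.62×10^-8)(26.2)/(3.190e-06) = 0.1331 Ω
R = R₁ + R₂ = 0.238 Ω

0.238 Ω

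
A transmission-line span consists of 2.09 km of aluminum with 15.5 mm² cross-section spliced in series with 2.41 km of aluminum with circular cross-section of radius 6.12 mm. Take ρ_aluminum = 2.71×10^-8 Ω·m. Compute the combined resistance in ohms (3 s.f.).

4.21 Ω

Segment 1: A = 15.5 mm² = 1.550e-05 m²
R₁ = ρL/A = (2.71×10^-8)(2090)/(1.550e-05) = 3.654 Ω
Segment 2: A = πr² = π(6.1200e-03 m)² = 1.177e-04 m²
R₂ = (2.71×10^-8)(2410)/(1.177e-04) = 0.5551 Ω
R = R₁ + R₂ = 4.21 Ω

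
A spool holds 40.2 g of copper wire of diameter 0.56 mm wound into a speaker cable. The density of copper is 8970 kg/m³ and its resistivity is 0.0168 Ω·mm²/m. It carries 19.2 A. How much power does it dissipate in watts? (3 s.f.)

458 W

ρ = 0.0168 Ω·mm²/m = 1.68×10^-8 Ω·m
A = π(d/2)² = π(2.8000e-04 m)² = 2.4630e-07 m²
L = m/(density·A) = 0.0402/(8970×2.4630e-07) = 18.2 m
R = ρL/A = (1.68×10^-8)(18.2)/(2.4630e-07) = 1.241 Ω
P = I²R = (19.2)² × 1.241 = 458 W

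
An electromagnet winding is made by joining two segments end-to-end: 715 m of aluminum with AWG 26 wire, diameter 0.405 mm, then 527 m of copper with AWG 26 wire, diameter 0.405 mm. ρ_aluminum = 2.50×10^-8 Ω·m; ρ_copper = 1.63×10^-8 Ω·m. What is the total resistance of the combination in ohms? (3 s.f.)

Segment 1: A = π(0.405/2 mm)² = π(2.0250e-04 m)² = 1.288e-07 m²
R₁ = ρL/A = (2.50×10^-8)(715)/(1.288e-07) = 138.8 Ω
R₂ = (1.63×10^-8)(527)/(1.288e-07) = 66.68 Ω
R = R₁ + R₂ = 205 Ω

205 Ω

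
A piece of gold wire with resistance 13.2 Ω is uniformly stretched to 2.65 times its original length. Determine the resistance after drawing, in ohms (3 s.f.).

Volume constant ⇒ A' = A/k with k = 2.65. R' = ρ(kL)/(A/k) = k²R.
R' = 7.022 × 13.2 = 92.7 Ω

92.7 Ω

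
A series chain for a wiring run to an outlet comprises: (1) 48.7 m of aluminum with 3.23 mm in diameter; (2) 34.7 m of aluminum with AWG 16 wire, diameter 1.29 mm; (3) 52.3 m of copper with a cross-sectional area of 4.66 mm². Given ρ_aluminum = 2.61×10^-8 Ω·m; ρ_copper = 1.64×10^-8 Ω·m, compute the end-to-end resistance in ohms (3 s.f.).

Seg 1: A = π(d/2)² = π(1.6150e-03 m)² = 8.194e-06 m²
R_1 = (2.61×10^-8)(48.7)/(8.194e-06) = 0.1551 Ω
Seg 2: A = π(1.29/2 mm)² = π(6.4500e-04 m)² = 1.307e-06 m²
R_2 = (2.61×10^-8)(34.7)/(1.307e-06) = 0.6929 Ω
Seg 3: A = 4.66 mm² = 4.660e-06 m²
R_3 = (1.64×10^-8)(52.3)/(4.660e-06) = 0.1841 Ω
R_total = R_1 + R_2 + R_3 = 1.03 Ω

1.03 Ω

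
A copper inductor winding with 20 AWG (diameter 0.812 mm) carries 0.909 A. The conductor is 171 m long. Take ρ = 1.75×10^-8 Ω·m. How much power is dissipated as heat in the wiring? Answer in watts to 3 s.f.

A = π(0.812/2 mm)² = π(4.0600e-04 m)² = 5.178e-07 m²
R = ρL/A = (1.75×10^-8)(171)/(5.178e-07) = 5.779 Ω
P = I²R = (0.909)² × 5.779 = 4.77 W

4.77 W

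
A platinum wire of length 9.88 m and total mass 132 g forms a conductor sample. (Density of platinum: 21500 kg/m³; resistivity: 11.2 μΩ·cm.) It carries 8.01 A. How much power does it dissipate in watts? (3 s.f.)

ρ = 11.2 μΩ·cm = 1.12×10^-7 Ω·m
A = m/(density·L) = 0.132/(21500×9.88) = 6.2141e-07 m²
R = ρL/A = (1.12×10^-7)(9.88)/(6.2141e-07) = 1.781 Ω
P = I²R = (8.01)² × 1.781 = 114 W

114 W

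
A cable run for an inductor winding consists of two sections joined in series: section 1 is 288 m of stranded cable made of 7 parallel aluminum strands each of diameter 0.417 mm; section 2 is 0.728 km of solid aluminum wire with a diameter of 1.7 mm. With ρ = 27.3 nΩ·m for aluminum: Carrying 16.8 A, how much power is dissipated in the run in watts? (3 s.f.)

4790 W

ρ = 27.3 nΩ·m = 2.73×10^-8 Ω·m
Section 1: A_strand = π(2.0850e-04)² = 1.366e-07 m²; R₁ = ρL/(N·A_s) = (2.73×10^-8)(288)/(7×1.366e-07) = 8.224 Ω
Section 2: A = π(d/2)² = π(8.5000e-04 m)² = 2.270e-06 m²
R₂ = (2.73×10^-8)(728)/(2.270e-06) = 8.756 Ω
R = R₁ + R₂ = 16.98 Ω
P = I²R = (16.8)² × 16.98 = 4790 W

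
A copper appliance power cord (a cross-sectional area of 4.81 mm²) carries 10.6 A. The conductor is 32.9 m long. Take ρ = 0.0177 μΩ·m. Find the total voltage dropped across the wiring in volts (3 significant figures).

ρ = 0.0177 μΩ·m = 1.77×10^-8 Ω·m
A = 4.81 mm² = 4.810e-06 m²
R = ρL/A = (1.77×10^-8)(32.9)/(4.810e-06) = 0.1211 Ω
V = IR = 10.6 × 0.1211 = 1.28 V

1.28 V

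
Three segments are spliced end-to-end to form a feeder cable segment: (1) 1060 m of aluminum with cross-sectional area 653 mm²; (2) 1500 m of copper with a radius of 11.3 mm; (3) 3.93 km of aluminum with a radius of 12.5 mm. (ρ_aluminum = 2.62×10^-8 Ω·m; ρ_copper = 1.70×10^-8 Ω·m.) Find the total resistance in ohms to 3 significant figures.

0.316 Ω

Seg 1: A = 653 mm² = 6.530e-04 m²
R_1 = (2.62×10^-8)(1060)/(6.530e-04) = 0.04253 Ω
Seg 2: A = πr² = π(1.1300e-02 m)² = 4.011e-04 m²
R_2 = (1.70×10^-8)(1500)/(4.011e-04) = 0.06357 Ω
Seg 3: A = πr² = π(1.2500e-02 m)² = 4.909e-04 m²
R_3 = (2.62×10^-8)(3930)/(4.909e-04) = 0.2098 Ω
R_total = R_1 + R_2 + R_3 = 0.316 Ω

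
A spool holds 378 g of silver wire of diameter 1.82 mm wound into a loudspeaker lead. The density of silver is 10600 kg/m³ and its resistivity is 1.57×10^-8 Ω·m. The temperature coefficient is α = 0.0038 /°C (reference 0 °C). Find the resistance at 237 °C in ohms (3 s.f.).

0.157 Ω

A = π(d/2)² = π(9.1000e-04 m)² = 2.6016e-06 m²
L = m/(density·A) = 0.378/(10600×2.6016e-06) = 13.71 m
R = ρL/A = (1.57×10^-8)(13.71)/(2.6016e-06) = 0.08272 Ω
R(237 °C) = 0.08272 × (1 + 0.0038×237) = 0.157 Ω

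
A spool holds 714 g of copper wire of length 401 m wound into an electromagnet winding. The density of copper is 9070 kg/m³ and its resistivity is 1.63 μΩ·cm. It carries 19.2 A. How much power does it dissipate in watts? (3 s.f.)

12300 W

ρ = 1.63 μΩ·cm = 1.63×10^-8 Ω·m
A = m/(density·L) = 0.714/(9070×401) = 1.9631e-07 m²
R = ρL/A = (1.63×10^-8)(401)/(1.9631e-07) = 33.3 Ω
P = I²R = (19.2)² × 33.3 = 12300 W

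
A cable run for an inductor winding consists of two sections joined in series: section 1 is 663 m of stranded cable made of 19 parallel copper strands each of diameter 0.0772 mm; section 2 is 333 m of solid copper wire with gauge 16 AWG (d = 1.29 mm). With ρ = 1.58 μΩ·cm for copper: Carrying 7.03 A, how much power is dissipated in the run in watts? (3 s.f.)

6020 W

ρ = 1.58 μΩ·cm = 1.58×10^-8 Ω·m
Section 1: A_strand = π(3.8600e-05)² = 4.681e-09 m²; R₁ = ρL/(N·A_s) = (1.58×10^-8)(663)/(19×4.681e-09) = 117.8 Ω
Section 2: A = π(1.29/2 mm)² = π(6.4500e-04 m)² = 1.307e-06 m²
R₂ = (1.58×10^-8)(333)/(1.307e-06) = 4.026 Ω
R = R₁ + R₂ = 121.8 Ω
P = I²R = (7.03)² × 121.8 = 6020 W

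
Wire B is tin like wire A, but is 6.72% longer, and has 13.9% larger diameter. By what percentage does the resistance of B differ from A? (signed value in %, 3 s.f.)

-17.7%

R ∝ L/d², so R_B/R_A = (1 + 6.72/100) × (1 + 13.9/100)⁻²
= 1.067 × 0.7708 = 0.8226
(R_B − R_A)/R_A = 0.8226 − 1 = -17.7%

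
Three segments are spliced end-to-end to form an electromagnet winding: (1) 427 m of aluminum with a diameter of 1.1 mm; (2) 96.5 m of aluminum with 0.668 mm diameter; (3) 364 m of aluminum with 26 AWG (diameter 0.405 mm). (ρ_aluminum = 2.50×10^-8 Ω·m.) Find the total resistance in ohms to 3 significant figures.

Seg 1: A = π(d/2)² = π(5.5000e-04 m)² = 9.503e-07 m²
R_1 = (2.50×10^-8)(427)/(9.503e-07) = 11.23 Ω
Seg 2: A = π(d/2)² = π(3.3400e-04 m)² = 3.505e-07 m²
R_2 = (2.50×10^-8)(96.5)/(3.505e-07) = 6.884 Ω
Seg 3: A = π(0.405/2 mm)² = π(2.0250e-04 m)² = 1.288e-07 m²
R_3 = (2.50×10^-8)(364)/(1.288e-07) = 70.64 Ω
R_total = R_1 + R_2 + R_3 = 88.8 Ω

88.8 Ω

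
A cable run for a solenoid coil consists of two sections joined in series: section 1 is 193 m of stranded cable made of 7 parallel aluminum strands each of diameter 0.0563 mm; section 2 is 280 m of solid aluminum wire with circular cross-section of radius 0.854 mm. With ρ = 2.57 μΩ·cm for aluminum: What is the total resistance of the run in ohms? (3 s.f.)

ρ = 2.57 μΩ·cm = 2.57×10^-8 Ω·m
Section 1: A_strand = π(2.8150e-05)² = 2.489e-09 m²; R₁ = ρL/(N·A_s) = (2.57×10^-8)(193)/(7×2.489e-09) = 284.6 Ω
Section 2: A = πr² = π(8.5400e-04 m)² = 2.291e-06 m²
R₂ = (2.57×10^-8)(280)/(2.291e-06) = 3.141 Ω
R = R₁ + R₂ = 288 Ω

288 Ω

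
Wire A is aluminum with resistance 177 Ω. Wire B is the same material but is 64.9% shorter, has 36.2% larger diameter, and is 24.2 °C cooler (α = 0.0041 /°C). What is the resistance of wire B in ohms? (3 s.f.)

R ∝ ρL/d² with ρ ∝ (1+αΔT), so R_B/R_A = (1 − 64.9/100) × (1 + 36.2/100)⁻² × (1 − 0.0041×24.2)
= 0.351 × 0.5391 × 0.9008 = 0.1704
R_B = 0.1704 × 177 = 30.2 Ω

30.2 Ω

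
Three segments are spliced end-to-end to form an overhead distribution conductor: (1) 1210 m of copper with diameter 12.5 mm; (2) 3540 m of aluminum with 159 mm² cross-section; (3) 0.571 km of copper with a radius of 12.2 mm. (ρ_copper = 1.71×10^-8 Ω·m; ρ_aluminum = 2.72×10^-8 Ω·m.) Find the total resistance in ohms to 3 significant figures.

0.795 Ω

Seg 1: A = π(d/2)² = π(6.2500e-03 m)² = 1.227e-04 m²
R_1 = (1.71×10^-8)(1210)/(1.227e-04) = 0.1686 Ω
Seg 2: A = 159 mm² = 1.590e-04 m²
R_2 = (2.72×10^-8)(3540)/(1.590e-04) = 0.6056 Ω
Seg 3: A = πr² = π(1.2200e-02 m)² = 4.676e-04 m²
R_3 = (1.71×10^-8)(571)/(4.676e-04) = 0.02088 Ω
R_total = R_1 + R_2 + R_3 = 0.795 Ω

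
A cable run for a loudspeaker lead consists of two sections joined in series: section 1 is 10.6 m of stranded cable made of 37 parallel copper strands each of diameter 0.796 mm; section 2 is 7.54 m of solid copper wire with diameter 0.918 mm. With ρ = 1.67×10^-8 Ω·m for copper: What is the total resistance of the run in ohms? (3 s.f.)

Section 1: A_strand = π(3.9800e-04)² = 4.976e-07 m²; R₁ = ρL/(N·A_s) = (1.67×10^-8)(10.6)/(37×4.976e-07) = 0.009614 Ω
Section 2: A = π(d/2)² = π(4.5900e-04 m)² = 6.619e-07 m²
R₂ = (1.67×10^-8)(7.54)/(6.619e-07) = 0.1902 Ω
R = R₁ + R₂ = 0.200 Ω

0.200 Ω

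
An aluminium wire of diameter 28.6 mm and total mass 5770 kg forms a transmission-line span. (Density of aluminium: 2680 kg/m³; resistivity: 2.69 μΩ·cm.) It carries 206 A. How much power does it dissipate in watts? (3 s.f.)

ρ = 2.69 μΩ·cm = 2.69×10^-8 Ω·m
A = π(d/2)² = π(1.4300e-02 m)² = 6.4242e-04 m²
L = m/(density·A) = 5770/(2680×6.4242e-04) = 3351 m
R = ρL/A = (2.69×10^-8)(3351)/(6.4242e-04) = 0.1403 Ω
P = I²R = (206)² × 0.1403 = 5960 W

5960 W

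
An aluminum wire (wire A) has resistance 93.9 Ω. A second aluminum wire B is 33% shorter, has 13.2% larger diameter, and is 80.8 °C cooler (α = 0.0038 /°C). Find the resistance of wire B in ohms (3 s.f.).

R ∝ ρL/d² with ρ ∝ (1+αΔT), so R_B/R_A = (1 − 33/100) × (1 + 13.2/100)⁻² × (1 − 0.0038×80.8)
= 0.67 × 0.7804 × 0.693 = 0.3623
R_B = 0.3623 × 93.9 = 34.0 Ω

34.0 Ω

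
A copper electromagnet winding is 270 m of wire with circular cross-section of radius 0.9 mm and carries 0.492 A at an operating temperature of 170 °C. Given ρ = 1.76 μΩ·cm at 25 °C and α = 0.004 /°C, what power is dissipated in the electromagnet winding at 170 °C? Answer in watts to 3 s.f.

0.714 W

ρ = 1.76 μΩ·cm = 1.76×10^-8 Ω·m
A = πr² = π(9.0000e-04 m)² = 2.545e-06 m²
R₍25₎ = ρL/A = (1.76×10^-8)(270)/(2.545e-06) = 1.867 Ω
R₍170₎ = R₍25₎(1 + αΔT) = 1.867 × (1 + 0.004×145) = 2.951 Ω
P = I²R = (0.492)² × 2.951 = 0.714 W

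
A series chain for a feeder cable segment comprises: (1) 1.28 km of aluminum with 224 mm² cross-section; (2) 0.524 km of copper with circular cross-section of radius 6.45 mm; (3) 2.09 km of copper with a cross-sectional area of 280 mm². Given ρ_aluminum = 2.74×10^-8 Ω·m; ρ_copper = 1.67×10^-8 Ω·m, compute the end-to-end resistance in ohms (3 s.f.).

0.348 Ω

Seg 1: A = 224 mm² = 2.240e-04 m²
R_1 = (2.74×10^-8)(1280)/(2.240e-04) = 0.1566 Ω
Seg 2: A = πr² = π(6.4500e-03 m)² = 1.307e-04 m²
R_2 = (1.67×10^-8)(524)/(1.307e-04) = 0.06695 Ω
Seg 3: A = 280 mm² = 2.800e-04 m²
R_3 = (1.67×10^-8)(2090)/(2.800e-04) = 0.1247 Ω
R_total = R_1 + R_2 + R_3 = 0.348 Ω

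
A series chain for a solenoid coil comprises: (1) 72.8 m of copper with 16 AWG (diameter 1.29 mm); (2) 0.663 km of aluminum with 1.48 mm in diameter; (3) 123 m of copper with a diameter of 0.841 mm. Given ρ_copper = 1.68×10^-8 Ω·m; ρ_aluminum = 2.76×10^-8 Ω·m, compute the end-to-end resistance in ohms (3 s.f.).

15.3 Ω

Seg 1: A = π(1.29/2 mm)² = π(6.4500e-04 m)² = 1.307e-06 m²
R_1 = (1.68×10^-8)(72.8)/(1.307e-06) = 0.9358 Ω
Seg 2: A = π(d/2)² = π(7.4000e-04 m)² = 1.720e-06 m²
R_2 = (2.76×10^-8)(663)/(1.720e-06) = 10.64 Ω
Seg 3: A = π(d/2)² = π(4.2050e-04 m)² = 5.555e-07 m²
R_3 = (1.68×10^-8)(123)/(5.555e-07) = 3.72 Ω
R_total = R_1 + R_2 + R_3 = 15.3 Ω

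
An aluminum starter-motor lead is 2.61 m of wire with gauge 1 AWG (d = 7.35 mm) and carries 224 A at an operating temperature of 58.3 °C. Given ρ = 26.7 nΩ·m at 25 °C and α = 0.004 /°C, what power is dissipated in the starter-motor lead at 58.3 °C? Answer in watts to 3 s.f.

93.4 W

ρ = 26.7 nΩ·m = 2.67×10^-8 Ω·m
A = π(7.35/2 mm)² = π(3.6750e-03 m)² = 4.243e-05 m²
R₍25₎ = ρL/A = (2.67×10^-8)(2.61)/(4.243e-05) = 0.001642 Ω
R₍58.3₎ = R₍25₎(1 + αΔT) = 0.001642 × (1 + 0.004×33.3) = 0.001861 Ω
P = I²R = (224)² × 0.001861 = 93.4 W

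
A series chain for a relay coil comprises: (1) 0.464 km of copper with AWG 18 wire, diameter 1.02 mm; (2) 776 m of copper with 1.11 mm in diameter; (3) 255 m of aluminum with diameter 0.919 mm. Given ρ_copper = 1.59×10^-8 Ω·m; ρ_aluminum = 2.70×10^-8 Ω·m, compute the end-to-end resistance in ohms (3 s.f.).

32.2 Ω

Seg 1: A = π(1.02/2 mm)² = π(5.1000e-04 m)² = 8.171e-07 m²
R_1 = (1.59×10^-8)(464)/(8.171e-07) = 9.029 Ω
Seg 2: A = π(d/2)² = π(5.5500e-04 m)² = 9.677e-07 m²
R_2 = (1.59×10^-8)(776)/(9.677e-07) = 12.75 Ω
Seg 3: A = π(d/2)² = π(4.5950e-04 m)² = 6.633e-07 m²
R_3 = (2.70×10^-8)(255)/(6.633e-07) = 10.38 Ω
R_total = R_1 + R_2 + R_3 = 32.2 Ω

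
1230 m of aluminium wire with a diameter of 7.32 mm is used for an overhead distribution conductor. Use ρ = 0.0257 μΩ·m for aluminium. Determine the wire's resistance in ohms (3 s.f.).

ρ = 0.0257 μΩ·m = 2.57×10^-8 Ω·m
A = π(d/2)² = π(3.6600e-03 m)² = 4.208e-05 m²
R = ρL/A = (2.57×10^-8)(1230 m)/(4.208e-05 m²) = 0.751 Ω

0.751 Ω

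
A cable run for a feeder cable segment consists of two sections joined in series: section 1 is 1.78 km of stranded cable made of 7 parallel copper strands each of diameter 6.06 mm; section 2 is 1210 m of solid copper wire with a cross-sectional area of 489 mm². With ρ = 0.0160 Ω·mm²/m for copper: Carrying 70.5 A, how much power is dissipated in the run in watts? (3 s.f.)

ρ = 0.0160 Ω·mm²/m = 1.60×10^-8 Ω·m
Section 1: A_strand = π(3.0300e-03)² = 2.884e-05 m²; R₁ = ρL/(N·A_s) = (1.60×10^-8)(1780)/(7×2.884e-05) = 0.1411 Ω
Section 2: A = 489 mm² = 4.890e-04 m²
R₂ = (1.60×10^-8)(1210)/(4.890e-04) = 0.03959 Ω
R = R₁ + R₂ = 0.1807 Ω
P = I²R = (70.5)² × 0.1807 = 898 W

898 W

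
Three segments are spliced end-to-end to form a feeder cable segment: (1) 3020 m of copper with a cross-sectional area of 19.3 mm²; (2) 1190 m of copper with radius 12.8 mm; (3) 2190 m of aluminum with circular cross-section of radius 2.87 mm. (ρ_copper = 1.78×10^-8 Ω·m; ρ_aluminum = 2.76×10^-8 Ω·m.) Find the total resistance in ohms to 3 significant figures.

Seg 1: A = 19.3 mm² = 1.930e-05 m²
R_1 = (1.78×10^-8)(3020)/(1.930e-05) = 2.785 Ω
Seg 2: A = πr² = π(1.2800e-02 m)² = 5.147e-04 m²
R_2 = (1.78×10^-8)(1190)/(5.147e-04) = 0.04115 Ω
Seg 3: A = πr² = π(2.8700e-03 m)² = 2.588e-05 m²
R_3 = (2.76×10^-8)(2190)/(2.588e-05) = 2.336 Ω
R_total = R_1 + R_2 + R_3 = 5.16 Ω

5.16 Ω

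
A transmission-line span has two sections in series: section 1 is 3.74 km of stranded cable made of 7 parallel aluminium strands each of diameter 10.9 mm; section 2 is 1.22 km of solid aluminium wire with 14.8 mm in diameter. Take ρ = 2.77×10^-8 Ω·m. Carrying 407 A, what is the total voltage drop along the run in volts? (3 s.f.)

145 V

Section 1: A_strand = π(5.4500e-03)² = 9.331e-05 m²; R₁ = ρL/(N·A_s) = (2.77×10^-8)(3740)/(7×9.331e-05) = 0.1586 Ω
Section 2: A = π(d/2)² = π(7.4000e-03 m)² = 1.720e-04 m²
R₂ = (2.77×10^-8)(1220)/(1.720e-04) = 0.1964 Ω
R = R₁ + R₂ = 0.355 Ω
V = IR = 407 × 0.355 = 145 V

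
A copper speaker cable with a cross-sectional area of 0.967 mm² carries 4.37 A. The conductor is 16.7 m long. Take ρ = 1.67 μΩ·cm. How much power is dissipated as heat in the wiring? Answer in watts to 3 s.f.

5.51 W

ρ = 1.67 μΩ·cm = 1.67×10^-8 Ω·m
A = 0.967 mm² = 9.670e-07 m²
R = ρL/A = (1.67×10^-8)(16.7)/(9.670e-07) = 0.2884 Ω
P = I²R = (4.37)² × 0.2884 = 5.51 W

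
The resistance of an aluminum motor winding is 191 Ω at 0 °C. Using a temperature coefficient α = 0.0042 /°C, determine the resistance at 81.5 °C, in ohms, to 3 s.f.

256 Ω

ΔT = 81.5 − 0 = 81.5 °C
R = R₀(1 + αΔT) = 191 × (1 + 0.0042×81.5) = 191 × 1.342 = 256 Ω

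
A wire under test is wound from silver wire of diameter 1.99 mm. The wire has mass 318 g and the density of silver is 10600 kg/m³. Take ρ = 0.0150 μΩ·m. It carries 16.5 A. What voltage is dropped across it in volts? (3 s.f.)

ρ = 0.0150 μΩ·m = 1.50×10^-8 Ω·m
A = π(d/2)² = π(9.9500e-04 m)² = 3.1103e-06 m²
L = m/(density·A) = 0.318/(10600×3.1103e-06) = 9.646 m
R = ρL/A = (1.50×10^-8)(9.646)/(3.1103e-06) = 0.04652 Ω
V = IR = 16.5 × 0.04652 = 0.768 V

0.768 V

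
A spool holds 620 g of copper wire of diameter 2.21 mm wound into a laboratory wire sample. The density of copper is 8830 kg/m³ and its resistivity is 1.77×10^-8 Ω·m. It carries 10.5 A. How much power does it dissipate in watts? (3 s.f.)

9.31 W

A = π(d/2)² = π(1.1050e-03 m)² = 3.8360e-06 m²
L = m/(density·A) = 0.62/(8830×3.8360e-06) = 18.3 m
R = ρL/A = (1.77×10^-8)(18.3)/(3.8360e-06) = 0.08446 Ω
P = I²R = (10.5)² × 0.08446 = 9.31 W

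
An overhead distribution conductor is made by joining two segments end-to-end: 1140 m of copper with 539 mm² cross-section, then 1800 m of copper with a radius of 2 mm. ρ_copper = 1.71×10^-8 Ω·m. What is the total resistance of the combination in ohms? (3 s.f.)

2.49 Ω

Segment 1: A = 539 mm² = 5.390e-04 m²
R₁ = ρL/A = (1.71×10^-8)(1140)/(5.390e-04) = 0.03617 Ω
Segment 2: A = πr² = π(2.0000e-03 m)² = 1.257e-05 m²
R₂ = (1.71×10^-8)(1800)/(1.257e-05) = 2.449 Ω
R = R₁ + R₂ = 2.49 Ω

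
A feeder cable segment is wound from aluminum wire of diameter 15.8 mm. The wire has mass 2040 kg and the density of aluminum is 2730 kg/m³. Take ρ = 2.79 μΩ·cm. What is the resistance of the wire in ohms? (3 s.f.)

0.542 Ω

ρ = 2.79 μΩ·cm = 2.79×10^-8 Ω·m
A = π(d/2)² = π(7.9000e-03 m)² = 1.9607e-04 m²
L = m/(density·A) = 2040/(2730×1.9607e-04) = 3811 m
R = ρL/A = (2.79×10^-8)(3811)/(1.9607e-04) = 0.542 Ω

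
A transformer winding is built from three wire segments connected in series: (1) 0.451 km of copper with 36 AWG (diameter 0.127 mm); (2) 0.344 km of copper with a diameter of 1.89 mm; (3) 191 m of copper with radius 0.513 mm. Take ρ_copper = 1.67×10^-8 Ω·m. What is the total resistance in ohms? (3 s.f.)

600 Ω

Seg 1: A = π(0.127/2 mm)² = π(6.3500e-05 m)² = 1.267e-08 m²
R_1 = (1.67×10^-8)(451)/(1.267e-08) = 594.6 Ω
Seg 2: A = π(d/2)² = π(9.4500e-04 m)² = 2.806e-06 m²
R_2 = (1.67×10^-8)(344)/(2.806e-06) = 2.048 Ω
Seg 3: A = πr² = π(5.1300e-04 m)² = 8.268e-07 m²
R_3 = (1.67×10^-8)(191)/(8.268e-07) = 3.858 Ω
R_total = R_1 + R_2 + R_3 = 600 Ω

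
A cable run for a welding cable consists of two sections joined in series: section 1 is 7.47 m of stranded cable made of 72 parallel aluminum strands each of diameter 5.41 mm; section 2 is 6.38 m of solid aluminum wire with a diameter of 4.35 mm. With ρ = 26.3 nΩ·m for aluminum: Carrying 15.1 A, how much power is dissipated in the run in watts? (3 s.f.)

ρ = 26.3 nΩ·m = 2.63×10^-8 Ω·m
Section 1: A_strand = π(2.7050e-03)² = 2.299e-05 m²; R₁ = ρL/(N·A_s) = (2.63×10^-8)(7.47)/(72×2.299e-05) = 1.187×10^-4 Ω
Section 2: A = π(d/2)² = π(2.1750e-03 m)² = 1.486e-05 m²
R₂ = (2.63×10^-8)(6.38)/(1.486e-05) = 0.01129 Ω
R = R₁ + R₂ = 0.01141 Ω
P = I²R = (15.1)² × 0.01141 = 2.60 W

2.60 W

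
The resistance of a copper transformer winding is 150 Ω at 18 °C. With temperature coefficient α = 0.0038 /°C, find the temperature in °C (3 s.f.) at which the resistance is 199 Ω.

104 °C

R = R₀(1 + α(T − T₀)) ⇒ T = T₀ + (R/R₀ − 1)/α
T = 18 + (199/150 − 1)/0.0038 = 18 + (0.3267)/0.0038 = 104 °C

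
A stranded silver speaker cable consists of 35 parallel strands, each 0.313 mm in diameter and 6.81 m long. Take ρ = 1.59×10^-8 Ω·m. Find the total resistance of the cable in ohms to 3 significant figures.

0.0402 Ω

A_strand = π(1.5650e-04 m)² = 7.694e-08 m²
R_strand = ρL/A = (1.59×10^-8)(6.81)/(7.694e-08) = 1.407 Ω
R_total = R_strand/N = 1.407/35 = 0.0402 Ω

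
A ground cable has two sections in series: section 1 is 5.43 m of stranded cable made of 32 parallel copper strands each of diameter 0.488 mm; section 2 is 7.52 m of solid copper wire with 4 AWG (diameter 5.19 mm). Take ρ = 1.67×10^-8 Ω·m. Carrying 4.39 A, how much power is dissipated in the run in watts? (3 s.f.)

Section 1: A_strand = π(2.4400e-04)² = 1.870e-07 m²; R₁ = ρL/(N·A_s) = (1.67×10^-8)(5.43)/(32×1.870e-07) = 0.01515 Ω
Section 2: A = π(5.19/2 mm)² = π(2.5950e-03 m)² = 2.116e-05 m²
R₂ = (1.67×10^-8)(7.52)/(2.116e-05) = 0.005936 Ω
R = R₁ + R₂ = 0.02109 Ω
P = I²R = (4.39)² × 0.02109 = 0.406 W

0.406 W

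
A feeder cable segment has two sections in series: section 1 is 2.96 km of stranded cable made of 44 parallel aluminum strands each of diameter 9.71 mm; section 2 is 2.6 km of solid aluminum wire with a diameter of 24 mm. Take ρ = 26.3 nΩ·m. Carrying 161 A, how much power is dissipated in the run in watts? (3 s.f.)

ρ = 26.3 nΩ·m = 2.63×10^-8 Ω·m
Section 1: A_strand = π(4.8550e-03)² = 7.405e-05 m²; R₁ = ρL/(N·A_s) = (2.63×10^-8)(2960)/(44×7.405e-05) = 0.02389 Ω
Section 2: A = π(d/2)² = π(1.2000e-02 m)² = 4.524e-04 m²
R₂ = (2.63×10^-8)(2600)/(4.524e-04) = 0.1512 Ω
R = R₁ + R₂ = 0.175 Ω
P = I²R = (161)² × 0.175 = 4540 W

4540 W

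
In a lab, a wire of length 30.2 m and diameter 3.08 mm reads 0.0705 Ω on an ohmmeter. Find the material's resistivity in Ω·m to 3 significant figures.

1.74×10^-8 Ω·m

A = π(d/2)² = π(1.5400e-03 m)² = 7.451e-06 m²
ρ = RA/L = (0.0705)(7.451e-06)/(30.2) = 1.74×10^-8 Ω·m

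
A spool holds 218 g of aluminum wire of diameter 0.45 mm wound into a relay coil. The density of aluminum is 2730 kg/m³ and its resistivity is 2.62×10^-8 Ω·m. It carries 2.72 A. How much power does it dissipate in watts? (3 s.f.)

612 W

A = π(d/2)² = π(2.2500e-04 m)² = 1.5904e-07 m²
L = m/(density·A) = 0.218/(2730×1.5904e-07) = 502.1 m
R = ρL/A = (2.62×10^-8)(502.1)/(1.5904e-07) = 82.71 Ω
P = I²R = (2.72)² × 82.71 = 612 W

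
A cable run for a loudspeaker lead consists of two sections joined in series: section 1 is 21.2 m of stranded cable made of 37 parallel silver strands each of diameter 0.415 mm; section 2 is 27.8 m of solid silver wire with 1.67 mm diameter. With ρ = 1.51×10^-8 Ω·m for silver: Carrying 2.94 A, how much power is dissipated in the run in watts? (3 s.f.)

2.21 W

Section 1: A_strand = π(2.0750e-04)² = 1.353e-07 m²; R₁ = ρL/(N·A_s) = (1.51×10^-8)(21.2)/(37×1.353e-07) = 0.06396 Ω
Section 2: A = π(d/2)² = π(8.3500e-04 m)² = 2.190e-06 m²
R₂ = (1.51×10^-8)(27.8)/(2.190e-06) = 0.1916 Ω
R = R₁ + R₂ = 0.2556 Ω
P = I²R = (2.94)² × 0.2556 = 2.21 W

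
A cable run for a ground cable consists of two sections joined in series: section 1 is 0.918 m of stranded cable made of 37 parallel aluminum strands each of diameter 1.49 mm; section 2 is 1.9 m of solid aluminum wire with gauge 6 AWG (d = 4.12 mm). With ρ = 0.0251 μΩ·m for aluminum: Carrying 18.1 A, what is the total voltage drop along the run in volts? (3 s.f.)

0.0712 V

ρ = 0.0251 μΩ·m = 2.51×10^-8 Ω·m
Section 1: A_strand = π(7.4500e-04)² = 1.744e-06 m²; R₁ = ρL/(N·A_s) = (2.51×10^-8)(0.918)/(37×1.744e-06) = 3.572×10^-4 Ω
Section 2: A = π(4.12/2 mm)² = π(2.0600e-03 m)² = 1.333e-05 m²
R₂ = (2.51×10^-8)(1.9)/(1.333e-05) = 0.003577 Ω
R = R₁ + R₂ = 0.003934 Ω
V = IR = 18.1 × 0.003934 = 0.0712 V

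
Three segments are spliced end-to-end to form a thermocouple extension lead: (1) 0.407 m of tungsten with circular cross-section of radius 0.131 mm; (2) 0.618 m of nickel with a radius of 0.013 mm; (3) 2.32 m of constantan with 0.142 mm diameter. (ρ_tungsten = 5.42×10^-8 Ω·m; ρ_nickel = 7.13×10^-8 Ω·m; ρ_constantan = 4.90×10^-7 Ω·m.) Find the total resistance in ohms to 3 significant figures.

155 Ω

Seg 1: A = πr² = π(1.3100e-04 m)² = 5.391e-08 m²
R_1 = (5.42×10^-8)(0.407)/(5.391e-08) = 0.4092 Ω
Seg 2: A = πr² = π(1.3000e-05 m)² = 5.309e-10 m²
R_2 = (7.13×10^-8)(0.618)/(5.309e-10) = 82.99 Ω
Seg 3: A = π(d/2)² = π(7.1000e-05 m)² = 1.584e-08 m²
R_3 = (4.90×10^-7)(2.32)/(1.584e-08) = 71.78 Ω
R_total = R_1 + R_2 + R_3 = 155 Ω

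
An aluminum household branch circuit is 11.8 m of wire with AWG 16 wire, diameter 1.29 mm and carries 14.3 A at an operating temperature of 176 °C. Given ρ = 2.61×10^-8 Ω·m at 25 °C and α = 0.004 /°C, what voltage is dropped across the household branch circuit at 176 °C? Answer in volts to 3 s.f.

A = π(1.29/2 mm)² = π(6.4500e-04 m)² = 1.307e-06 m²
R₍25₎ = ρL/A = (2.61×10^-8)(11.8)/(1.307e-06) = 0.2356 Ω
R₍176₎ = R₍25₎(1 + αΔT) = 0.2356 × (1 + 0.004×151) = 0.378 Ω
V = IR = 14.3 × 0.378 = 5.40 V

5.40 V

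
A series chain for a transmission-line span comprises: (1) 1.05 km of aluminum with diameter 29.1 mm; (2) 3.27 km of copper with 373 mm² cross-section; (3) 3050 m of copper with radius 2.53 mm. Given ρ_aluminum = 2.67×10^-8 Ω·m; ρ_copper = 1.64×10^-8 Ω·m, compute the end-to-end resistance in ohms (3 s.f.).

Seg 1: A = π(d/2)² = π(1.4550e-02 m)² = 6.651e-04 m²
R_1 = (2.67×10^-8)(1050)/(6.651e-04) = 0.04215 Ω
Seg 2: A = 373 mm² = 3.730e-04 m²
R_2 = (1.64×10^-8)(3270)/(3.730e-04) = 0.1438 Ω
Seg 3: A = πr² = π(2.5300e-03 m)² = 2.011e-05 m²
R_3 = (1.64×10^-8)(3050)/(2.011e-05) = 2.487 Ω
R_total = R_1 + R_2 + R_3 = 2.67 Ω

2.67 Ω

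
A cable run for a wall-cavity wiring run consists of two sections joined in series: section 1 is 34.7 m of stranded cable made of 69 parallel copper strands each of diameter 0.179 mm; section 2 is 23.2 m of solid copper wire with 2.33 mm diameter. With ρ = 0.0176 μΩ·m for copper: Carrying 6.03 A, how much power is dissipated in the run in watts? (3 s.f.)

16.3 W

ρ = 0.0176 μΩ·m = 1.76×10^-8 Ω·m
Section 1: A_strand = π(8.9500e-05)² = 2.516e-08 m²; R₁ = ρL/(N·A_s) = (1.76×10^-8)(34.7)/(69×2.516e-08) = 0.3517 Ω
Section 2: A = π(d/2)² = π(1.1650e-03 m)² = 4.264e-06 m²
R₂ = (1.76×10^-8)(23.2)/(4.264e-06) = 0.09576 Ω
R = R₁ + R₂ = 0.4475 Ω
P = I²R = (6.03)² × 0.4475 = 16.3 W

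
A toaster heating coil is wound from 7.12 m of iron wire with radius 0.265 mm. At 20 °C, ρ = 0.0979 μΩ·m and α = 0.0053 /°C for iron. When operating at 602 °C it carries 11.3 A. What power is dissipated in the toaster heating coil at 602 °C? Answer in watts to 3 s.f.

ρ = 0.0979 μΩ·m = 9.79×10^-8 Ω·m
A = πr² = π(2.6500e-04 m)² = 2.206e-07 m²
R₍20₎ = ρL/A = (9.79×10^-8)(7.12)/(2.206e-07) = 3.16 Ω
R₍602₎ = R₍20₎(1 + αΔT) = 3.16 × (1 + 0.0053×582) = 12.91 Ω
P = I²R = (11.3)² × 12.91 = 1650 W

1650 W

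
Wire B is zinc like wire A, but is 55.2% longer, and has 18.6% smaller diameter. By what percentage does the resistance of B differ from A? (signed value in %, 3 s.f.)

134%

R ∝ L/d², so R_B/R_A = (1 + 55.2/100) × (1 − 18.6/100)⁻²
= 1.552 × 1.509 = 2.342
(R_B − R_A)/R_A = 2.342 − 1 = 134%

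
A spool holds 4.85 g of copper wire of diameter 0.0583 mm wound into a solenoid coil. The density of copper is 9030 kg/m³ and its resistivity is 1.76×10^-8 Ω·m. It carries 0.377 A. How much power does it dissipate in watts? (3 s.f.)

189 W

A = π(d/2)² = π(2.9150e-05 m)² = 2.6695e-09 m²
L = m/(density·A) = 0.00485/(9030×2.6695e-09) = 201.2 m
R = ρL/A = (1.76×10^-8)(201.2)/(2.6695e-09) = 1327 Ω
P = I²R = (0.377)² × 1327 = 189 W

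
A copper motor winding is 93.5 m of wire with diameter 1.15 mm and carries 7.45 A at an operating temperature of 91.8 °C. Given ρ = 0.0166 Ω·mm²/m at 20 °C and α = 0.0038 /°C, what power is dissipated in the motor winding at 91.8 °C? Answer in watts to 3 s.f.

106 W

ρ = 0.0166 Ω·mm²/m = 1.66×10^-8 Ω·m
A = π(d/2)² = π(5.7500e-04 m)² = 1.039e-06 m²
R₍20₎ = ρL/A = (1.66×10^-8)(93.5)/(1.039e-06) = 1.494 Ω
R₍91.8₎ = R₍20₎(1 + αΔT) = 1.494 × (1 + 0.0038×71.8) = 1.902 Ω
P = I²R = (7.45)² × 1.902 = 106 W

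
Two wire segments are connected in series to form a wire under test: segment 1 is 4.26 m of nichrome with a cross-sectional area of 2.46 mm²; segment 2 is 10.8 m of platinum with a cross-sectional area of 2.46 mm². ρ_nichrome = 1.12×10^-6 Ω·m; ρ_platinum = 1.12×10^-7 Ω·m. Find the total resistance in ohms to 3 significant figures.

2.43 Ω

Segment 1: A = 2.46 mm² = 2.460e-06 m²
R₁ = ρL/A = (1.12×10^-6)(4.26)/(2.460e-06) = 1.94 Ω
R₂ = (1.12×10^-7)(10.8)/(2.460e-06) = 0.4917 Ω
R = R₁ + R₂ = 2.43 Ω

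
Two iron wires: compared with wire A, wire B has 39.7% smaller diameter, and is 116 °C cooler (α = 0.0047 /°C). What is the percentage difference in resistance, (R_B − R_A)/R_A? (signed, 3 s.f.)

25.1%

R ∝ ρL/d² with ρ ∝ (1+αΔT), so R_B/R_A = (1 − 39.7/100)⁻² × (1 − 0.0047×116)
= 2.75 × 0.4548 = 1.251
(R_B − R_A)/R_A = 1.251 − 1 = 25.1%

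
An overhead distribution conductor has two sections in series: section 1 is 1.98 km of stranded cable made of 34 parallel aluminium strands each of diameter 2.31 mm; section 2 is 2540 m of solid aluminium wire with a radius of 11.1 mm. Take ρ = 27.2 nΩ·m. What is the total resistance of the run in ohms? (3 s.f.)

0.556 Ω

ρ = 27.2 nΩ·m = 2.72×10^-8 Ω·m
Section 1: A_strand = π(1.1550e-03)² = 4.191e-06 m²; R₁ = ρL/(N·A_s) = (2.72×10^-8)(1980)/(34×4.191e-06) = 0.378 Ω
Section 2: A = πr² = π(1.1100e-02 m)² = 3.871e-04 m²
R₂ = (2.72×10^-8)(2540)/(3.871e-04) = 0.1785 Ω
R = R₁ + R₂ = 0.556 Ω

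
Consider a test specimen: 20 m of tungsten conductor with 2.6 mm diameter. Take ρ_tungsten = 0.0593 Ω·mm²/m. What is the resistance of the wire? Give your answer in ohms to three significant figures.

0.223 Ω

ρ = 0.0593 Ω·mm²/m = 5.93×10^-8 Ω·m
A = π(d/2)² = π(1.3000e-03 m)² = 5.309e-06 m²
R = ρL/A = (5.93×10^-8)(20 m)/(5.309e-06 m²) = 0.223 Ω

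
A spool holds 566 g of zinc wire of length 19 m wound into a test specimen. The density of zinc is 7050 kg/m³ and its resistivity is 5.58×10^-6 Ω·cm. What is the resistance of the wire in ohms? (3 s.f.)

0.251 Ω

ρ = 5.58×10^-6 Ω·cm = 5.58×10^-8 Ω·m
A = m/(density·L) = 0.566/(7050×19) = 4.2255e-06 m²
R = ρL/A = (5.58×10^-8)(19)/(4.2255e-06) = 0.251 Ω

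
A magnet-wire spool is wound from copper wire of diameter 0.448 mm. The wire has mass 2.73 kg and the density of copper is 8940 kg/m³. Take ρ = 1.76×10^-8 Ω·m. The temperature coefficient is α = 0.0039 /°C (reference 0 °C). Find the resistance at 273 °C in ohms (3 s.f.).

A = π(d/2)² = π(2.2400e-04 m)² = 1.5763e-07 m²
L = m/(density·A) = 2.73/(8940×1.5763e-07) = 1937 m
R = ρL/A = (1.76×10^-8)(1937)/(1.5763e-07) = 216.3 Ω
R(273 °C) = 216.3 × (1 + 0.0039×273) = 447 Ω

447 Ω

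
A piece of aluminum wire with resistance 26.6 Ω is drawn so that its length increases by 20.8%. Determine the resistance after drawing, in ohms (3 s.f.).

38.8 Ω

k = 1 + 20.8/100 = 1.208; volume constant ⇒ A' = A/k, so R' = k²R.
R' = 1.459 × 26.6 = 38.8 Ω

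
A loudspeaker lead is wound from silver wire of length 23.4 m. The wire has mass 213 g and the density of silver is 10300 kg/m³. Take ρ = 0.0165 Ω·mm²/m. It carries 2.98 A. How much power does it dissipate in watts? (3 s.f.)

3.88 W

ρ = 0.0165 Ω·mm²/m = 1.65×10^-8 Ω·m
A = m/(density·L) = 0.213/(10300×23.4) = 8.8374e-07 m²
R = ρL/A = (1.65×10^-8)(23.4)/(8.8374e-07) = 0.4369 Ω
P = I²R = (2.98)² × 0.4369 = 3.88 W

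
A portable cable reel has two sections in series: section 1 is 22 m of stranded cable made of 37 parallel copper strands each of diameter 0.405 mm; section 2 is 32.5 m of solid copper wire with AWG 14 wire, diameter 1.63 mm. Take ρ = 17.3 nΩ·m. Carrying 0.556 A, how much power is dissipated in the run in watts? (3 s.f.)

ρ = 17.3 nΩ·m = 1.73×10^-8 Ω·m
Section 1: A_strand = π(2.0250e-04)² = 1.288e-07 m²; R₁ = ρL/(N·A_s) = (1.73×10^-8)(22)/(37×1.288e-07) = 0.07985 Ω
Section 2: A = π(1.63/2 mm)² = π(8.1500e-04 m)² = 2.087e-06 m²
R₂ = (1.73×10^-8)(32.5)/(2.087e-06) = 0.2694 Ω
R = R₁ + R₂ = 0.3493 Ω
P = I²R = (0.556)² × 0.3493 = 0.108 W

0.108 W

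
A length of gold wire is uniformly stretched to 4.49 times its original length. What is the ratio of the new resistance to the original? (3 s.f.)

20.2

Volume constant ⇒ A' = A/k with k = 4.49. R' = ρ(kL)/(A/k) = k²R.
Factor = 20.2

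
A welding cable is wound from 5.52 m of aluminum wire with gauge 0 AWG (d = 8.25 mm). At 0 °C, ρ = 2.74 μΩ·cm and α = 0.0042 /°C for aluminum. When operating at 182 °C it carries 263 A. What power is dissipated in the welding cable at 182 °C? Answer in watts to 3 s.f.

345 W

ρ = 2.74 μΩ·cm = 2.74×10^-8 Ω·m
A = π(8.25/2 mm)² = π(4.1250e-03 m)² = 5.346e-05 m²
R₍0₎ = ρL/A = (2.74×10^-8)(5.52)/(5.346e-05) = 0.002829 Ω
R₍182₎ = R₍0₎(1 + αΔT) = 0.002829 × (1 + 0.0042×182) = 0.004992 Ω
P = I²R = (263)² × 0.004992 = 345 W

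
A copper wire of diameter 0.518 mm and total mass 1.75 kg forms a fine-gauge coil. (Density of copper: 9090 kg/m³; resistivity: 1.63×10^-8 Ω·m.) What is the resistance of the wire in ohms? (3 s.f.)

A = π(d/2)² = π(2.5900e-04 m)² = 2.1074e-07 m²
L = m/(density·A) = 1.75/(9090×2.1074e-07) = 913.5 m
R = ρL/A = (1.63×10^-8)(913.5)/(2.1074e-07) = 70.7 Ω

70.7 Ω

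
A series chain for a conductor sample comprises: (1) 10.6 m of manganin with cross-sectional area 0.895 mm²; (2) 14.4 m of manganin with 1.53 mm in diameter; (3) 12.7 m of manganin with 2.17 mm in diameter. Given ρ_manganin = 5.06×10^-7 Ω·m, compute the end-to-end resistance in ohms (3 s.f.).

Seg 1: A = 0.895 mm² = 8.950e-07 m²
R_1 = (5.06×10^-7)(10.6)/(8.950e-07) = 5.993 Ω
Seg 2: A = π(d/2)² = π(7.6500e-04 m)² = 1.839e-06 m²
R_2 = (5.06×10^-7)(14.4)/(1.839e-06) = 3.963 Ω
Seg 3: A = π(d/2)² = π(1.0850e-03 m)² = 3.698e-06 m²
R_3 = (5.06×10^-7)(12.7)/(3.698e-06) = 1.738 Ω
R_total = R_1 + R_2 + R_3 = 11.7 Ω

11.7 Ω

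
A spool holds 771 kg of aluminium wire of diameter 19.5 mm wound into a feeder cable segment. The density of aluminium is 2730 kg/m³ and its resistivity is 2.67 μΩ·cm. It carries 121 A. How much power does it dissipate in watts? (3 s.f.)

1240 W

ρ = 2.67 μΩ·cm = 2.67×10^-8 Ω·m
A = π(d/2)² = π(9.7500e-03 m)² = 2.9865e-04 m²
L = m/(density·A) = 771/(2730×2.9865e-04) = 945.7 m
R = ρL/A = (2.67×10^-8)(945.7)/(2.9865e-04) = 0.08454 Ω
P = I²R = (121)² × 0.08454 = 1240 W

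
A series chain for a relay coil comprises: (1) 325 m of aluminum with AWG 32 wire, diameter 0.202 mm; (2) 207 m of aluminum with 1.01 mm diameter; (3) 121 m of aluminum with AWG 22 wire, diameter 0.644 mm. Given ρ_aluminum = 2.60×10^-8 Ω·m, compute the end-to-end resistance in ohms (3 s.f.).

Seg 1: A = π(0.202/2 mm)² = π(1.0100e-04 m)² = 3.205e-08 m²
R_1 = (2.60×10^-8)(325)/(3.205e-08) = 263.7 Ω
Seg 2: A = π(d/2)² = π(5.0500e-04 m)² = 8.012e-07 m²
R_2 = (2.60×10^-8)(207)/(8.012e-07) = 6.718 Ω
Seg 3: A = π(0.644/2 mm)² = π(3.2200e-04 m)² = 3.257e-07 m²
R_3 = (2.60×10^-8)(121)/(3.257e-07) = 9.658 Ω
R_total = R_1 + R_2 + R_3 = 280 Ω

280 Ω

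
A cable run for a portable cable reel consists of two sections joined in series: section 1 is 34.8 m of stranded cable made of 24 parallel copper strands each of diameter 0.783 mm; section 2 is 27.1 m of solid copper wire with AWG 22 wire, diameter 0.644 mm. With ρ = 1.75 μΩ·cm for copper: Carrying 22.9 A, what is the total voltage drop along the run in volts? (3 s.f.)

34.5 V

ρ = 1.75 μΩ·cm = 1.75×10^-8 Ω·m
Section 1: A_strand = π(3.9150e-04)² = 4.815e-07 m²; R₁ = ρL/(N·A_s) = (1.75×10^-8)(34.8)/(24×4.815e-07) = 0.0527 Ω
Section 2: A = π(0.644/2 mm)² = π(3.2200e-04 m)² = 3.257e-07 m²
R₂ = (1.75×10^-8)(27.1)/(3.257e-07) = 1.456 Ω
R = R₁ + R₂ = 1.509 Ω
V = IR = 22.9 × 1.509 = 34.5 V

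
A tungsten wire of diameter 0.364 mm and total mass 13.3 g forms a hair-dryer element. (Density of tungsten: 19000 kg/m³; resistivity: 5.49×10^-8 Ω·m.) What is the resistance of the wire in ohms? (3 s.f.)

A = π(d/2)² = π(1.8200e-04 m)² = 1.0406e-07 m²
L = m/(density·A) = 0.0133/(19000×1.0406e-07) = 6.727 m
R = ρL/A = (5.49×10^-8)(6.727)/(1.0406e-07) = 3.55 Ω

3.55 Ω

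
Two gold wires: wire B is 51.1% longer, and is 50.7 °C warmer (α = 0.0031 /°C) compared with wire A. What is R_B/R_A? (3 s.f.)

R ∝ ρL/d² with ρ ∝ (1+αΔT), so R_B/R_A = (1 + 51.1/100) × (1 + 0.0031×50.7)
= 1.511 × 1.157 = 1.75

1.75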